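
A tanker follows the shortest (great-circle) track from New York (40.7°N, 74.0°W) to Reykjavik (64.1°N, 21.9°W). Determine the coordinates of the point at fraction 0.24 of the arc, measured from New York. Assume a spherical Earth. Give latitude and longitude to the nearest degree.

Write both endpoints as unit vectors p₁, p₂ with components (cos φ cos λ, cos φ sin λ, sin φ).
The central angle between the endpoints is δ = arccos(p₁·p₂) ≈ 0.660 rad (37.8°).
Interpolate at f = 0.24 with slerp weights a = sin((1−f)δ)/sin δ ≈ 0.784, b = sin(fδ)/sin δ ≈ 0.257.
p = a·p₁ + b·p₂ ≈ (0.268, -0.613, 0.743); φ = arcsin(p_z) ≈ 47.97°, λ = atan2(p_y, p_x) ≈ -66.39°.

≈ (48°N, 66°W)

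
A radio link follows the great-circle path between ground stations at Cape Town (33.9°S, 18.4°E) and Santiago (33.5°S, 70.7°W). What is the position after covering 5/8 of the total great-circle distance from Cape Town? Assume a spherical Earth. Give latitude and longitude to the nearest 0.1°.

From cos δ = sin φ₁ sin φ₂ + cos φ₁ cos φ₂ cos Δλ, the central angle is δ ≈ 1.246 rad (71.4°).
Interpolate at f = 5/8 with slerp weights a = sin((1−f)δ)/sin δ ≈ 0.475, b = sin(fδ)/sin δ ≈ 0.741.
p = a·p₁ + b·p₂ ≈ (0.579, -0.459, -0.674); φ = arcsin(p_z) ≈ -42.40°, λ = atan2(p_y, p_x) ≈ -38.41°.

≈ 42.4°S, 38.4°W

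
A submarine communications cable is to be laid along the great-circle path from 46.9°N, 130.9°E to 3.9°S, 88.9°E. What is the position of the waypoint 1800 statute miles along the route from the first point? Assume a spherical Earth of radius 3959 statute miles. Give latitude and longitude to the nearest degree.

From cos δ = sin φ₁ sin φ₂ + cos φ₁ cos φ₂ cos Δλ, the central angle is δ ≈ 1.096 rad (62.8°). The total great-circle distance is δ·R ≈ 1.096 × 3959 ≈ 4340 mi, so the target fraction is f = 1800/4340 ≈ 0.415.
Interpolate at f ≈ 0.415 with slerp weights a = sin((1−f)δ)/sin δ ≈ 0.673, b = sin(fδ)/sin δ ≈ 0.494.
p = a·p₁ + b·p₂ ≈ (-0.292, 0.840, 0.458); φ = arcsin(p_z) ≈ 27.24°, λ = atan2(p_y, p_x) ≈ 109.14°.

≈ 27°N, 109°E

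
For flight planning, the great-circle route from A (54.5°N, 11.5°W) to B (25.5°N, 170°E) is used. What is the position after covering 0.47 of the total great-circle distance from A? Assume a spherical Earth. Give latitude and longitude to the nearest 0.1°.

≈ (78.5°N, 173.5°E)

Write both endpoints as unit vectors p₁, p₂ with components (cos φ cos λ, cos φ sin λ, sin φ).
The central angle between the endpoints is δ = arccos(p₁·p₂) ≈ 1.745 rad (100.0°).
Interpolate at f = 0.47 with slerp weights a = sin((1−f)δ)/sin δ ≈ 0.811, b = sin(fδ)/sin δ ≈ 0.743.
p = a·p₁ + b·p₂ ≈ (-0.199, 0.023, 0.980); φ = arcsin(p_z) ≈ 78.47°, λ = atan2(p_y, p_x) ≈ 173.54°.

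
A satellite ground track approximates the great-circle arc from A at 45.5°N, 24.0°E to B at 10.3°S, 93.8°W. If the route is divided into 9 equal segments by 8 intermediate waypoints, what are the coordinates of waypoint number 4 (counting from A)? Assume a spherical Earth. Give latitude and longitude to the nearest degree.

≈ 34°N, 44°W

Convert each endpoint to a unit vector on the sphere (x = cos φ cos λ, y = cos φ sin λ, z = sin φ).
The central angle between the endpoints is δ = arccos(p₁·p₂) ≈ 2.037 rad (116.7°).
Interpolate at f = 4/9 with slerp weights a = sin((1−f)δ)/sin δ ≈ 1.013, b = sin(fδ)/sin δ ≈ 0.880.
p = a·p₁ + b·p₂ ≈ (0.591, -0.575, 0.565); φ = arcsin(p_z) ≈ 34.41°, λ = atan2(p_y, p_x) ≈ -44.23°.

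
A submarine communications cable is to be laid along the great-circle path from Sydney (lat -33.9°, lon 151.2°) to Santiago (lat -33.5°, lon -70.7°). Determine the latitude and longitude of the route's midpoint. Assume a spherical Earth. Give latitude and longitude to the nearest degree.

≈ lat -62°, lon -139°

Convert each endpoint to a unit vector on the sphere (x = cos φ cos λ, y = cos φ sin λ, z = sin φ).
The central angle between the endpoints is δ = arccos(p₁·p₂) ≈ 1.780 rad (102.0°).
Interpolate at f = 1/2 with slerp weights a = sin((1−f)δ)/sin δ ≈ 0.794, b = sin(fδ)/sin δ ≈ 0.794.
p = a·p₁ + b·p₂ ≈ (-0.359, -0.307, -0.881); φ = arcsin(p_z) ≈ -61.80°, λ = atan2(p_y, p_x) ≈ -139.40°.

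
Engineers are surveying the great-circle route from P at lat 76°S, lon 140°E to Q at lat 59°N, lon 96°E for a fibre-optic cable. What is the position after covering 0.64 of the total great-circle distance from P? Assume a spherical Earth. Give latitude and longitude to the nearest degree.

≈ lat 10°N, lon 107°E

The haversine formula gives a central angle δ ≈ 2.407 rad (137.9°) between the endpoints.
Interpolate at f = 0.64 with slerp weights a = sin((1−f)δ)/sin δ ≈ 1.137, b = sin(fδ)/sin δ ≈ 1.491.
p = a·p₁ + b·p₂ ≈ (-0.291, 0.941, 0.175); φ = arcsin(p_z) ≈ 10.08°, λ = atan2(p_y, p_x) ≈ 107.19°.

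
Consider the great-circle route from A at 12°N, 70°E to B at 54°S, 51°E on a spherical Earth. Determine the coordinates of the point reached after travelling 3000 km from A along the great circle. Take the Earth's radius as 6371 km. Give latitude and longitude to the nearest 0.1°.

≈ 14.4°S, 64.5°E

Write both endpoints as unit vectors p₁, p₂ with components (cos φ cos λ, cos φ sin λ, sin φ).
The central angle between the endpoints is δ = arccos(p₁·p₂) ≈ 1.186 rad (68.0°). The total great-circle distance is δ·R ≈ 1.186 × 6371 ≈ 7556 km, so the target fraction is f = 3000/7556 ≈ 0.397.
Interpolate at f ≈ 0.397 with slerp weights a = sin((1−f)δ)/sin δ ≈ 0.707, b = sin(fδ)/sin δ ≈ 0.489.
p = a·p₁ + b·p₂ ≈ (0.418, 0.874, -0.249); φ = arcsin(p_z) ≈ -14.41°, λ = atan2(p_y, p_x) ≈ 64.45°.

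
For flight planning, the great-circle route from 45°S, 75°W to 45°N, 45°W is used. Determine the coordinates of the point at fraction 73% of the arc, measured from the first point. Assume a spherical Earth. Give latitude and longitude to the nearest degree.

The haversine formula gives a central angle δ ≈ 1.638 rad (93.8°) between the endpoints.
Interpolate at f = 0.73 with slerp weights a = sin((1−f)δ)/sin δ ≈ 0.429, b = sin(fδ)/sin δ ≈ 0.933.
p = a·p₁ + b·p₂ ≈ (0.545, -0.759, 0.356); φ = arcsin(p_z) ≈ 20.86°, λ = atan2(p_y, p_x) ≈ -54.34°.

≈ 21°N, 54°W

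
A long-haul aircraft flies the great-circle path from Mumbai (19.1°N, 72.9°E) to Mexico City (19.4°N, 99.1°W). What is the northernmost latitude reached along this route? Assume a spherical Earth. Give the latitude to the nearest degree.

≈ 79°N

The great circle lies in the plane with unit normal n̂ = (p₁ × p₂)/|p₁ × p₂|.
Here n̂_z ≈ -0.196; the vertex latitude is φ_max = arccos|n̂_z| ≈ 78.7°.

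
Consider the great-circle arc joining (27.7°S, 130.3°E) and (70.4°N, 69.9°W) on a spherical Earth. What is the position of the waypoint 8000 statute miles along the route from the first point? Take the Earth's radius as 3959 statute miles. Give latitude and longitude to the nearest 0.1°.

≈ (81.3°N, 150.2°W)

The haversine formula gives a central angle δ ≈ 2.370 rad (135.8°) between the endpoints. The total great-circle distance is δ·R ≈ 2.370 × 3959 ≈ 9382 mi, so the target fraction is f = 8000/9382 ≈ 0.853.
Interpolate at f ≈ 0.853 with slerp weights a = sin((1−f)δ)/sin δ ≈ 0.490, b = sin(fδ)/sin δ ≈ 1.291.
p = a·p₁ + b·p₂ ≈ (-0.132, -0.076, 0.988); φ = arcsin(p_z) ≈ 81.25°, λ = atan2(p_y, p_x) ≈ -150.20°.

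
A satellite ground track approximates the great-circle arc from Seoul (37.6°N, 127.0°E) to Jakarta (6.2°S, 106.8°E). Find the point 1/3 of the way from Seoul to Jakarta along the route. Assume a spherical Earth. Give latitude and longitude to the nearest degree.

≈ 23°N, 119°E

Write both endpoints as unit vectors p₁, p₂ with components (cos φ cos λ, cos φ sin λ, sin φ).
The central angle between the endpoints is δ = arccos(p₁·p₂) ≈ 0.832 rad (47.7°).
Interpolate at f = 1/3 with slerp weights a = sin((1−f)δ)/sin δ ≈ 0.712, b = sin(fδ)/sin δ ≈ 0.370.
p = a·p₁ + b·p₂ ≈ (-0.446, 0.803, 0.395); φ = arcsin(p_z) ≈ 23.25°, λ = atan2(p_y, p_x) ≈ 119.05°.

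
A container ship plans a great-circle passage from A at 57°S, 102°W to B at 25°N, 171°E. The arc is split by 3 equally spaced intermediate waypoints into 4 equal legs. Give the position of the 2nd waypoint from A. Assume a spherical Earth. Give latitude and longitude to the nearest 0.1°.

Write both endpoints as unit vectors p₁, p₂ with components (cos φ cos λ, cos φ sin λ, sin φ).
The central angle between the endpoints is δ = arccos(p₁·p₂) ≈ 1.906 rad (109.2°).
Interpolate at f = 2/4 with slerp weights a = sin((1−f)δ)/sin δ ≈ 0.863, b = sin(fδ)/sin δ ≈ 0.863.
p = a·p₁ + b·p₂ ≈ (-0.870, -0.337, -0.359); φ = arcsin(p_z) ≈ -21.04°, λ = atan2(p_y, p_x) ≈ -158.81°.

≈ 21.0°S, 158.8°W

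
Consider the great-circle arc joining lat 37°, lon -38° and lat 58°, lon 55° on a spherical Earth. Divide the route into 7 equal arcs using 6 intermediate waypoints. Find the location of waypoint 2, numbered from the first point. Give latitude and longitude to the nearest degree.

≈ lat 50°, lon -22°

From cos δ = sin φ₁ sin φ₂ + cos φ₁ cos φ₂ cos Δλ, the central angle is δ ≈ 1.061 rad (60.8°).
Interpolate at f = 2/7 with slerp weights a = sin((1−f)δ)/sin δ ≈ 0.787, b = sin(fδ)/sin δ ≈ 0.342.
p = a·p₁ + b·p₂ ≈ (0.600, -0.239, 0.764); φ = arcsin(p_z) ≈ 49.81°, λ = atan2(p_y, p_x) ≈ -21.71°.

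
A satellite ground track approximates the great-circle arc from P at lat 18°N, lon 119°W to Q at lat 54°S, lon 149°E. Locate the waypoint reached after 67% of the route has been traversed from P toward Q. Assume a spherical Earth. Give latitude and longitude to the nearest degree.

Write both endpoints as unit vectors p₁, p₂ with components (cos φ cos λ, cos φ sin λ, sin φ).
The central angle between the endpoints is δ = arccos(p₁·p₂) ≈ 1.844 rad (105.6°).
Interpolate at f = 0.67 with slerp weights a = sin((1−f)δ)/sin δ ≈ 0.594, b = sin(fδ)/sin δ ≈ 0.981.
p = a·p₁ + b·p₂ ≈ (-0.768, -0.197, -0.610); φ = arcsin(p_z) ≈ -37.58°, λ = atan2(p_y, p_x) ≈ -165.62°.

≈ lat 38°S, lon 166°W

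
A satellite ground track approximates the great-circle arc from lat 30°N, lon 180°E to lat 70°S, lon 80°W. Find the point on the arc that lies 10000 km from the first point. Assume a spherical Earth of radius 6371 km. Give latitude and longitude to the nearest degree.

≈ lat 53°S, lon 139°W

Convert each endpoint to a unit vector on the sphere (x = cos φ cos λ, y = cos φ sin λ, z = sin φ).
The central angle between the endpoints is δ = arccos(p₁·p₂) ≈ 2.119 rad (121.4°). The total great-circle distance is δ·R ≈ 2.119 × 6371 ≈ 13501 km, so the target fraction is f = 10000/13501 ≈ 0.741.
Interpolate at f ≈ 0.741 with slerp weights a = sin((1−f)δ)/sin δ ≈ 0.612, b = sin(fδ)/sin δ ≈ 1.172.
p = a·p₁ + b·p₂ ≈ (-0.460, -0.395, -0.795); φ = arcsin(p_z) ≈ -52.67°, λ = atan2(p_y, p_x) ≈ -139.40°.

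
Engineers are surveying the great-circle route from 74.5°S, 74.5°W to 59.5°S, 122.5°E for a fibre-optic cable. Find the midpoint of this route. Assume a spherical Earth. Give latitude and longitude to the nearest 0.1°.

≈ 81.8°S, 139.7°E

Convert each endpoint to a unit vector on the sphere (x = cos φ cos λ, y = cos φ sin λ, z = sin φ).
The central angle between the endpoints is δ = arccos(p₁·p₂) ≈ 0.795 rad (45.5°).
Interpolate at f = 1/2 with slerp weights a = sin((1−f)δ)/sin δ ≈ 0.542, b = sin(fδ)/sin δ ≈ 0.542.
p = a·p₁ + b·p₂ ≈ (-0.109, 0.092, -0.990); φ = arcsin(p_z) ≈ -81.78°, λ = atan2(p_y, p_x) ≈ 139.73°.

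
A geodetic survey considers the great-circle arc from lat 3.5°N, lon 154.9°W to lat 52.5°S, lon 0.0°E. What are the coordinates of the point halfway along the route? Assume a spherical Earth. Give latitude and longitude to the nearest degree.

The haversine formula gives a central angle δ ≈ 2.213 rad (126.8°) between the endpoints.
Interpolate at f = 1/2 with slerp weights a = sin((1−f)δ)/sin δ ≈ 1.116, b = sin(fδ)/sin δ ≈ 1.116.
p = a·p₁ + b·p₂ ≈ (-0.329, -0.473, -0.817); φ = arcsin(p_z) ≈ -54.82°, λ = atan2(p_y, p_x) ≈ -124.88°.

≈ lat 55°S, lon 125°W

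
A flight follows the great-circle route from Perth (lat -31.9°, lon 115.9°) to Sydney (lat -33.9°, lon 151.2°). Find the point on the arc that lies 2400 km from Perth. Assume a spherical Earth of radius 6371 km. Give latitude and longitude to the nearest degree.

Write both endpoints as unit vectors p₁, p₂ with components (cos φ cos λ, cos φ sin λ, sin φ).
The central angle between the endpoints is δ = arccos(p₁·p₂) ≈ 0.516 rad (29.6°). The total great-circle distance is δ·R ≈ 0.516 × 6371 ≈ 3287 km, so the target fraction is f = 2400/3287 ≈ 0.730.
Interpolate at f ≈ 0.730 with slerp weights a = sin((1−f)δ)/sin δ ≈ 0.281, b = sin(fδ)/sin δ ≈ 0.746.
p = a·p₁ + b·p₂ ≈ (-0.647, 0.513, -0.565); φ = arcsin(p_z) ≈ -34.37°, λ = atan2(p_y, p_x) ≈ 141.58°.

≈ lat -34°, lon 142°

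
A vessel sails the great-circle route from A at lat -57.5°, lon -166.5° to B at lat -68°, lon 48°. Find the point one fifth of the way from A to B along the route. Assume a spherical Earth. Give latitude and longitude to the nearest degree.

Write both endpoints as unit vectors p₁, p₂ with components (cos φ cos λ, cos φ sin λ, sin φ).
The central angle between the endpoints is δ = arccos(p₁·p₂) ≈ 0.907 rad (52.0°).
Interpolate at f = 1/5 with slerp weights a = sin((1−f)δ)/sin δ ≈ 0.842, b = sin(fδ)/sin δ ≈ 0.229.
p = a·p₁ + b·p₂ ≈ (-0.383, -0.042, -0.923); φ = arcsin(p_z) ≈ -67.35°, λ = atan2(p_y, p_x) ≈ -173.75°.

≈ lat -67°, lon -174°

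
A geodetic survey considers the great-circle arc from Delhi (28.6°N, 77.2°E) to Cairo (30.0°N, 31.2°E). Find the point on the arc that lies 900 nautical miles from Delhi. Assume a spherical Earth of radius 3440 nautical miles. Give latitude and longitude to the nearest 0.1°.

Convert each endpoint to a unit vector on the sphere (x = cos φ cos λ, y = cos φ sin λ, z = sin φ).
The central angle between the endpoints is δ = arccos(p₁·p₂) ≈ 0.696 rad (39.9°). The total great-circle distance is δ·R ≈ 0.696 × 3440 ≈ 2394 nmi, so the target fraction is f = 900/2394 ≈ 0.376.
Interpolate at f ≈ 0.376 with slerp weights a = sin((1−f)δ)/sin δ ≈ 0.656, b = sin(fδ)/sin δ ≈ 0.404.
p = a·p₁ + b·p₂ ≈ (0.427, 0.743, 0.516); φ = arcsin(p_z) ≈ 31.06°, λ = atan2(p_y, p_x) ≈ 60.14°.

≈ 31.1°N, 60.1°E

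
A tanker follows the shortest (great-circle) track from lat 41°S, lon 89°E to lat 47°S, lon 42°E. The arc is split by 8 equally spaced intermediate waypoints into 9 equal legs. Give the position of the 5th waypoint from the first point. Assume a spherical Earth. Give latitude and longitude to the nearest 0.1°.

Write both endpoints as unit vectors p₁, p₂ with components (cos φ cos λ, cos φ sin λ, sin φ).
The central angle between the endpoints is δ = arccos(p₁·p₂) ≈ 0.590 rad (33.8°).
Interpolate at f = 5/9 with slerp weights a = sin((1−f)δ)/sin δ ≈ 0.466, b = sin(fδ)/sin δ ≈ 0.579.
p = a·p₁ + b·p₂ ≈ (0.299, 0.616, -0.729); φ = arcsin(p_z) ≈ -46.79°, λ = atan2(p_y, p_x) ≈ 64.07°.

≈ lat 46.8°S, lon 64.1°E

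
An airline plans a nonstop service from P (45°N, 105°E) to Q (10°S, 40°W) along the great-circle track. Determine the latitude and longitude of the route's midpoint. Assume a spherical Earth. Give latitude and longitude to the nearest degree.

≈ (43°N, 5°E)

Write both endpoints as unit vectors p₁, p₂ with components (cos φ cos λ, cos φ sin λ, sin φ).
The central angle between the endpoints is δ = arccos(p₁·p₂) ≈ 2.337 rad (133.9°).
Interpolate at f = 1/2 with slerp weights a = sin((1−f)δ)/sin δ ≈ 1.277, b = sin(fδ)/sin δ ≈ 1.277.
p = a·p₁ + b·p₂ ≈ (0.729, 0.064, 0.681); φ = arcsin(p_z) ≈ 42.92°, λ = atan2(p_y, p_x) ≈ 5.00°.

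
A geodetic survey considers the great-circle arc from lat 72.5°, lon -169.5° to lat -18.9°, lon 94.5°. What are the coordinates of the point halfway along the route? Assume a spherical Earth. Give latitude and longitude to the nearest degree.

≈ lat 33°, lon 113°

Convert each endpoint to a unit vector on the sphere (x = cos φ cos λ, y = cos φ sin λ, z = sin φ).
The central angle between the endpoints is δ = arccos(p₁·p₂) ≈ 1.916 rad (109.8°).
Interpolate at f = 1/2 with slerp weights a = sin((1−f)δ)/sin δ ≈ 0.870, b = sin(fδ)/sin δ ≈ 0.870.
p = a·p₁ + b·p₂ ≈ (-0.322, 0.772, 0.548); φ = arcsin(p_z) ≈ 33.20°, λ = atan2(p_y, p_x) ≈ 112.61°.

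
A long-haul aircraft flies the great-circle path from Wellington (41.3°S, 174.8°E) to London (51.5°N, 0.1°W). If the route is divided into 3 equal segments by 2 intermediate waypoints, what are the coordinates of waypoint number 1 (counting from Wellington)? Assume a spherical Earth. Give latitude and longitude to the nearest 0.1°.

The haversine formula gives a central angle δ ≈ 2.953 rad (169.2°) between the endpoints.
Interpolate at f = 1/3 with slerp weights a = sin((1−f)δ)/sin δ ≈ 4.927, b = sin(fδ)/sin δ ≈ 4.452.
p = a·p₁ + b·p₂ ≈ (-0.915, 0.331, 0.233); φ = arcsin(p_z) ≈ 13.45°, λ = atan2(p_y, p_x) ≈ 160.12°.

≈ 13.5°N, 160.1°E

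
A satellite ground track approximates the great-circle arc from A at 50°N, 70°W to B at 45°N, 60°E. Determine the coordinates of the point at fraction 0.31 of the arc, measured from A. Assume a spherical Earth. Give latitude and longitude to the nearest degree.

The haversine formula gives a central angle δ ≈ 1.319 rad (75.6°) between the endpoints.
Interpolate at f = 0.31 with slerp weights a = sin((1−f)δ)/sin δ ≈ 0.815, b = sin(fδ)/sin δ ≈ 0.410.
p = a·p₁ + b·p₂ ≈ (0.324, -0.241, 0.915); φ = arcsin(p_z) ≈ 66.17°, λ = atan2(p_y, p_x) ≈ -36.62°.

≈ 66°N, 37°W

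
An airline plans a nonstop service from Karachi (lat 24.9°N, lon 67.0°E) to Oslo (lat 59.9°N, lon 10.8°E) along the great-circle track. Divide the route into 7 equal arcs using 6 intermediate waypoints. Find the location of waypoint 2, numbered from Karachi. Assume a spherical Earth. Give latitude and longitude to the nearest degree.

≈ lat 37°N, lon 57°E

Write both endpoints as unit vectors p₁, p₂ with components (cos φ cos λ, cos φ sin λ, sin φ).
The central angle between the endpoints is δ = arccos(p₁·p₂) ≈ 0.905 rad (51.9°).
Interpolate at f = 2/7 with slerp weights a = sin((1−f)δ)/sin δ ≈ 0.766, b = sin(fδ)/sin δ ≈ 0.325.
p = a·p₁ + b·p₂ ≈ (0.432, 0.670, 0.604); φ = arcsin(p_z) ≈ 37.15°, λ = atan2(p_y, p_x) ≈ 57.21°.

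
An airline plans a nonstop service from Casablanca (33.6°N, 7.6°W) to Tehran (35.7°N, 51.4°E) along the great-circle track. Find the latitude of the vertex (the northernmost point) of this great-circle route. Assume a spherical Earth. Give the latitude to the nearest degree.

The great circle lies in the plane with unit normal n̂ = (p₁ × p₂)/|p₁ × p₂|.
Here n̂_z ≈ +0.782; the vertex latitude is φ_max = arccos|n̂_z| ≈ 38.5°.

≈ 39°N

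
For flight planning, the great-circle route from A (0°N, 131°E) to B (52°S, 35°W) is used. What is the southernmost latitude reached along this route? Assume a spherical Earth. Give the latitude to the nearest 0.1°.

The great circle lies in the plane with unit normal n̂ = (p₁ × p₂)/|p₁ × p₂|.
Here n̂_z ≈ -0.186; the vertex latitude is φ_max = arccos|n̂_z| ≈ 79.3°.

≈ 79.3°S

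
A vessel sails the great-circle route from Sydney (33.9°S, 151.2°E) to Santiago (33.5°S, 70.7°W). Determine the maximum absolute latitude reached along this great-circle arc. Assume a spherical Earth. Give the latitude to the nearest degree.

≈ 62°S

The great circle lies in the plane with unit normal n̂ = (p₁ × p₂)/|p₁ × p₂|.
Here n̂_z ≈ +0.472; the vertex latitude is φ_max = arccos|n̂_z| ≈ 61.8°.
Check via Clairaut: cos φ_max = |cos φ₁| · sin C = cos(33.9°)·sin(145.3°) ≈ 0.472, again giving ≈ 61.8°.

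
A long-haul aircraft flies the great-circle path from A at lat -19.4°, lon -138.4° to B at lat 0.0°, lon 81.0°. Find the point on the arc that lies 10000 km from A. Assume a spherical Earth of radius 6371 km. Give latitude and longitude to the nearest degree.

Write both endpoints as unit vectors p₁, p₂ with components (cos φ cos λ, cos φ sin λ, sin φ).
The central angle between the endpoints is δ = arccos(p₁·p₂) ≈ 2.387 rad (136.8°). The total great-circle distance is δ·R ≈ 2.387 × 6371 ≈ 15210 km, so the target fraction is f = 10000/15210 ≈ 0.657.
Interpolate at f ≈ 0.657 with slerp weights a = sin((1−f)δ)/sin δ ≈ 1.066, b = sin(fδ)/sin δ ≈ 1.461.
p = a·p₁ + b·p₂ ≈ (-0.523, 0.775, -0.354); φ = arcsin(p_z) ≈ -20.73°, λ = atan2(p_y, p_x) ≈ 124.02°.

≈ lat -21°, lon 124°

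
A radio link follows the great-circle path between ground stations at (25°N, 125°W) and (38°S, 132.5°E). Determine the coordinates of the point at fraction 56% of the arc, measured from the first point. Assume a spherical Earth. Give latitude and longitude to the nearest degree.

≈ (15°S, 177°W)

Write both endpoints as unit vectors p₁, p₂ with components (cos φ cos λ, cos φ sin λ, sin φ).
The central angle between the endpoints is δ = arccos(p₁·p₂) ≈ 1.998 rad (114.5°).
Interpolate at f = 0.56 with slerp weights a = sin((1−f)δ)/sin δ ≈ 0.847, b = sin(fδ)/sin δ ≈ 0.989.
p = a·p₁ + b·p₂ ≈ (-0.966, -0.054, -0.251); φ = arcsin(p_z) ≈ -14.54°, λ = atan2(p_y, p_x) ≈ -176.80°.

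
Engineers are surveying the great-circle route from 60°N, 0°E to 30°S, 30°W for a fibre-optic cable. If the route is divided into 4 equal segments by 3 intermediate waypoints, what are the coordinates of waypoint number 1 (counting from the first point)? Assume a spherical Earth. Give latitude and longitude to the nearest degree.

Write both endpoints as unit vectors p₁, p₂ with components (cos φ cos λ, cos φ sin λ, sin φ).
The central angle between the endpoints is δ = arccos(p₁·p₂) ≈ 1.629 rad (93.3°).
Interpolate at f = 1/4 with slerp weights a = sin((1−f)δ)/sin δ ≈ 0.941, b = sin(fδ)/sin δ ≈ 0.397.
p = a·p₁ + b·p₂ ≈ (0.768, -0.172, 0.617); φ = arcsin(p_z) ≈ 38.08°, λ = atan2(p_y, p_x) ≈ -12.61°.

≈ 38°N, 13°W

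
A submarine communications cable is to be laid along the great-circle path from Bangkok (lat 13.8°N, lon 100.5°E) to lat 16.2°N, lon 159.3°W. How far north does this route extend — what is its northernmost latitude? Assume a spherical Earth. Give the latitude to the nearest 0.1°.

The great circle lies in the plane with unit normal n̂ = (p₁ × p₂)/|p₁ × p₂|.
Here n̂_z ≈ +0.922; the vertex latitude is φ_max = arccos|n̂_z| ≈ 22.7°.

≈ 22.7°N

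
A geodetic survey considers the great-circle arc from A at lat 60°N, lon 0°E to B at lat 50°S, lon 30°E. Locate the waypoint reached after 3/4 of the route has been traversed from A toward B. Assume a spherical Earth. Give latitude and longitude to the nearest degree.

Write both endpoints as unit vectors p₁, p₂ with components (cos φ cos λ, cos φ sin λ, sin φ).
The central angle between the endpoints is δ = arccos(p₁·p₂) ≈ 1.966 rad (112.6°).
Interpolate at f = 3/4 with slerp weights a = sin((1−f)δ)/sin δ ≈ 0.511, b = sin(fδ)/sin δ ≈ 1.079.
p = a·p₁ + b·p₂ ≈ (0.856, 0.347, -0.383); φ = arcsin(p_z) ≈ -22.54°, λ = atan2(p_y, p_x) ≈ 22.04°.

≈ lat 23°S, lon 22°E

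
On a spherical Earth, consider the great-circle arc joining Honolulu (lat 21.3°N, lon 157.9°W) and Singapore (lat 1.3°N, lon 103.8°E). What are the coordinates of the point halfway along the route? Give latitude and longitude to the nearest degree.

Write both endpoints as unit vectors p₁, p₂ with components (cos φ cos λ, cos φ sin λ, sin φ).
The central angle between the endpoints is δ = arccos(p₁·p₂) ≈ 1.697 rad (97.3°).
Interpolate at f = 1/2 with slerp weights a = sin((1−f)δ)/sin δ ≈ 0.756, b = sin(fδ)/sin δ ≈ 0.756.
p = a·p₁ + b·p₂ ≈ (-0.833, 0.469, 0.292); φ = arcsin(p_z) ≈ 16.97°, λ = atan2(p_y, p_x) ≈ 150.62°.

≈ lat 17°N, lon 151°E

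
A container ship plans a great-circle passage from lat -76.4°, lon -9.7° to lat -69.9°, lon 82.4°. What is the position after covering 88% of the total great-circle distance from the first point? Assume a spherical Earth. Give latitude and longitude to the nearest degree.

≈ lat -72°, lon 77°

Write both endpoints as unit vectors p₁, p₂ with components (cos φ cos λ, cos φ sin λ, sin φ).
The central angle between the endpoints is δ = arccos(p₁·p₂) ≈ 0.428 rad (24.5°).
Interpolate at f = 0.88 with slerp weights a = sin((1−f)δ)/sin δ ≈ 0.124, b = sin(fδ)/sin δ ≈ 0.886.
p = a·p₁ + b·p₂ ≈ (0.069, 0.297, -0.952); φ = arcsin(p_z) ≈ -72.25°, λ = atan2(p_y, p_x) ≈ 76.93°.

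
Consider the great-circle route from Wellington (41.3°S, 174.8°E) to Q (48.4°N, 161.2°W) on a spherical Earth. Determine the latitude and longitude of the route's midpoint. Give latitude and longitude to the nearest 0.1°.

≈ (3.6°N, 174.0°W)

Write both endpoints as unit vectors p₁, p₂ with components (cos φ cos λ, cos φ sin λ, sin φ).
The central angle between the endpoints is δ = arccos(p₁·p₂) ≈ 1.609 rad (92.2°).
Interpolate at f = 1/2 with slerp weights a = sin((1−f)δ)/sin δ ≈ 0.721, b = sin(fδ)/sin δ ≈ 0.721.
p = a·p₁ + b·p₂ ≈ (-0.992, -0.105, 0.063); φ = arcsin(p_z) ≈ 3.63°, λ = atan2(p_y, p_x) ≈ -173.95°.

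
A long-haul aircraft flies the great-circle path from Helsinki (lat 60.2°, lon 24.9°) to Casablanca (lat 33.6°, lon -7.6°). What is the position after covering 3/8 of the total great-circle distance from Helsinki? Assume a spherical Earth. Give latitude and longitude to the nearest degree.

≈ lat 51°, lon 8°

Write both endpoints as unit vectors p₁, p₂ with components (cos φ cos λ, cos φ sin λ, sin φ).
The central angle between the endpoints is δ = arccos(p₁·p₂) ≈ 0.593 rad (34.0°).
Interpolate at f = 3/8 with slerp weights a = sin((1−f)δ)/sin δ ≈ 0.648, b = sin(fδ)/sin δ ≈ 0.395.
p = a·p₁ + b·p₂ ≈ (0.618, 0.092, 0.781); φ = arcsin(p_z) ≈ 51.33°, λ = atan2(p_y, p_x) ≈ 8.48°.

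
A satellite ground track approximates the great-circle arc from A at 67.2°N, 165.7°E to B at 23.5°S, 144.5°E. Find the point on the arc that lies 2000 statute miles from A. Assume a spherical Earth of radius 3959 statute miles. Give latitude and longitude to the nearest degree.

≈ 39°N, 154°E

Convert each endpoint to a unit vector on the sphere (x = cos φ cos λ, y = cos φ sin λ, z = sin φ).
The central angle between the endpoints is δ = arccos(p₁·p₂) ≈ 1.607 rad (92.1°). The total great-circle distance is δ·R ≈ 1.607 × 3959 ≈ 6362 mi, so the target fraction is f = 2000/6362 ≈ 0.314.
Interpolate at f ≈ 0.314 with slerp weights a = sin((1−f)δ)/sin δ ≈ 0.893, b = sin(fδ)/sin δ ≈ 0.484.
p = a·p₁ + b·p₂ ≈ (-0.697, 0.343, 0.630); φ = arcsin(p_z) ≈ 39.04°, λ = atan2(p_y, p_x) ≈ 153.77°.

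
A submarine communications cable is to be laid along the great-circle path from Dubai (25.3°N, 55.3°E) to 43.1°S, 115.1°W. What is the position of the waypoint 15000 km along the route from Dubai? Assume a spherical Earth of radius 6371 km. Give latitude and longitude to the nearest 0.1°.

≈ 63.9°S, 88.7°W

Write both endpoints as unit vectors p₁, p₂ with components (cos φ cos λ, cos φ sin λ, sin φ).
The central angle between the endpoints is δ = arccos(p₁·p₂) ≈ 2.802 rad (160.5°). The total great-circle distance is δ·R ≈ 2.802 × 6371 ≈ 17851 km, so the target fraction is f = 15000/17851 ≈ 0.840.
Interpolate at f ≈ 0.840 with slerp weights a = sin((1−f)δ)/sin δ ≈ 1.299, b = sin(fδ)/sin δ ≈ 2.126.
p = a·p₁ + b·p₂ ≈ (0.010, -0.440, -0.898); φ = arcsin(p_z) ≈ -63.86°, λ = atan2(p_y, p_x) ≈ -88.70°.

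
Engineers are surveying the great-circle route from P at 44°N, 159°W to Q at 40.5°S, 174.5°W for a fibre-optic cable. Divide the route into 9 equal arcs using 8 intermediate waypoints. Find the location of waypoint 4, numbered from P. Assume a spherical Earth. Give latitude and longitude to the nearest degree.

Convert each endpoint to a unit vector on the sphere (x = cos φ cos λ, y = cos φ sin λ, z = sin φ).
The central angle between the endpoints is δ = arccos(p₁·p₂) ≈ 1.495 rad (85.6°).
Interpolate at f = 4/9 with slerp weights a = sin((1−f)δ)/sin δ ≈ 0.740, b = sin(fδ)/sin δ ≈ 0.618.
p = a·p₁ + b·p₂ ≈ (-0.965, -0.236, 0.113); φ = arcsin(p_z) ≈ 6.47°, λ = atan2(p_y, p_x) ≈ -166.26°.

≈ 6°N, 166°W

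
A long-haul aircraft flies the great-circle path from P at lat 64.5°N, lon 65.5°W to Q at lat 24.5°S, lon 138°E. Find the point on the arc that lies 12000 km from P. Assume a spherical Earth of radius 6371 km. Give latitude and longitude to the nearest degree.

The haversine formula gives a central angle δ ≈ 2.394 rad (137.2°) between the endpoints. The total great-circle distance is δ·R ≈ 2.394 × 6371 ≈ 15254 km, so the target fraction is f = 12000/15254 ≈ 0.787.
Interpolate at f ≈ 0.787 with slerp weights a = sin((1−f)δ)/sin δ ≈ 0.719, b = sin(fδ)/sin δ ≈ 1.400.
p = a·p₁ + b·p₂ ≈ (-0.818, 0.571, 0.069); φ = arcsin(p_z) ≈ 3.94°, λ = atan2(p_y, p_x) ≈ 145.11°.

≈ lat 4°N, lon 145°E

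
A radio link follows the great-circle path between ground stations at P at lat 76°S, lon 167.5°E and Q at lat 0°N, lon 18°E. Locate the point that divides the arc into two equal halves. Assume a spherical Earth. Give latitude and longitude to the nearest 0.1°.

Write both endpoints as unit vectors p₁, p₂ with components (cos φ cos λ, cos φ sin λ, sin φ).
The central angle between the endpoints is δ = arccos(p₁·p₂) ≈ 1.781 rad (102.0°).
Interpolate at f = 1/2 with slerp weights a = sin((1−f)δ)/sin δ ≈ 0.795, b = sin(fδ)/sin δ ≈ 0.795.
p = a·p₁ + b·p₂ ≈ (0.568, 0.287, -0.771); φ = arcsin(p_z) ≈ -50.46°, λ = atan2(p_y, p_x) ≈ 26.82°.

≈ lat 50.5°S, lon 26.8°E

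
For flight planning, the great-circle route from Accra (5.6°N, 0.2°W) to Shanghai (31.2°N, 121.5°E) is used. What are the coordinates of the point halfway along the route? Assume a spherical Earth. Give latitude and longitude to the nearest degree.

≈ 34°N, 53°E

Write both endpoints as unit vectors p₁, p₂ with components (cos φ cos λ, cos φ sin λ, sin φ).
The central angle between the endpoints is δ = arccos(p₁·p₂) ≈ 1.979 rad (113.4°).
Interpolate at f = 1/2 with slerp weights a = sin((1−f)δ)/sin δ ≈ 0.910, b = sin(fδ)/sin δ ≈ 0.910.
p = a·p₁ + b·p₂ ≈ (0.499, 0.661, 0.560); φ = arcsin(p_z) ≈ 34.09°, λ = atan2(p_y, p_x) ≈ 52.93°.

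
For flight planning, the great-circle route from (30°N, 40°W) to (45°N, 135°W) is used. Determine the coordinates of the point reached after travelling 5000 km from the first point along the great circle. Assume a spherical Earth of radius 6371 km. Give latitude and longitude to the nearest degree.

≈ (50°N, 94°W)

Write both endpoints as unit vectors p₁, p₂ with components (cos φ cos λ, cos φ sin λ, sin φ).
The central angle between the endpoints is δ = arccos(p₁·p₂) ≈ 1.266 rad (72.5°). The total great-circle distance is δ·R ≈ 1.266 × 6371 ≈ 8065 km, so the target fraction is f = 5000/8065 ≈ 0.620.
Interpolate at f ≈ 0.620 with slerp weights a = sin((1−f)δ)/sin δ ≈ 0.485, b = sin(fδ)/sin δ ≈ 0.741.
p = a·p₁ + b·p₂ ≈ (-0.049, -0.640, 0.766); φ = arcsin(p_z) ≈ 50.03°, λ = atan2(p_y, p_x) ≈ -94.34°.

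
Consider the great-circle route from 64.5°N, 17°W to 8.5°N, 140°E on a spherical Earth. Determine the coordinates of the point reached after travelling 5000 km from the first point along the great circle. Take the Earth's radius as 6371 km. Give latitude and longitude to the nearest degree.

≈ 67°N, 118°E

Convert each endpoint to a unit vector on the sphere (x = cos φ cos λ, y = cos φ sin λ, z = sin φ).
The central angle between the endpoints is δ = arccos(p₁·p₂) ≈ 1.832 rad (105.0°). The total great-circle distance is δ·R ≈ 1.832 × 6371 ≈ 11674 km, so the target fraction is f = 5000/11674 ≈ 0.428.
Interpolate at f ≈ 0.428 with slerp weights a = sin((1−f)δ)/sin δ ≈ 0.897, b = sin(fδ)/sin δ ≈ 0.732.
p = a·p₁ + b·p₂ ≈ (-0.185, 0.352, 0.917); φ = arcsin(p_z) ≈ 66.55°, λ = atan2(p_y, p_x) ≈ 117.72°.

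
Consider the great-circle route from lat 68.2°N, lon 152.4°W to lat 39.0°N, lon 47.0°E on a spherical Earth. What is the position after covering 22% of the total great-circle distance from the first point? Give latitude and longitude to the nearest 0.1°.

≈ lat 82.2°N, lon 174.6°E

Write both endpoints as unit vectors p₁, p₂ with components (cos φ cos λ, cos φ sin λ, sin φ).
The central angle between the endpoints is δ = arccos(p₁·p₂) ≈ 1.253 rad (71.8°).
Interpolate at f = 0.22 with slerp weights a = sin((1−f)δ)/sin δ ≈ 0.873, b = sin(fδ)/sin δ ≈ 0.287.
p = a·p₁ + b·p₂ ≈ (-0.135, 0.013, 0.991); φ = arcsin(p_z) ≈ 82.19°, λ = atan2(p_y, p_x) ≈ 174.63°.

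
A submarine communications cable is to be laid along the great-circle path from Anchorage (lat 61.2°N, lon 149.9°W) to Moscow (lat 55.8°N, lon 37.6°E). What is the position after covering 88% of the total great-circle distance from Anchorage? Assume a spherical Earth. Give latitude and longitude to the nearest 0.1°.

≈ lat 63.3°N, lon 38.8°E

The haversine formula gives a central angle δ ≈ 1.097 rad (62.9°) between the endpoints.
Interpolate at f = 0.88 with slerp weights a = sin((1−f)δ)/sin δ ≈ 0.148, b = sin(fδ)/sin δ ≈ 0.924.
p = a·p₁ + b·p₂ ≈ (0.350, 0.281, 0.894); φ = arcsin(p_z) ≈ 63.32°, λ = atan2(p_y, p_x) ≈ 38.78°.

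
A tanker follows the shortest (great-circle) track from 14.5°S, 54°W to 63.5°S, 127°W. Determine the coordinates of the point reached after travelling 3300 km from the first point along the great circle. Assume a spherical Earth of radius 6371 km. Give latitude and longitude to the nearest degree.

≈ 40°S, 71°W

Convert each endpoint to a unit vector on the sphere (x = cos φ cos λ, y = cos φ sin λ, z = sin φ).
The central angle between the endpoints is δ = arccos(p₁·p₂) ≈ 1.213 rad (69.5°). The total great-circle distance is δ·R ≈ 1.213 × 6371 ≈ 7727 km, so the target fraction is f = 3300/7727 ≈ 0.427.
Interpolate at f ≈ 0.427 with slerp weights a = sin((1−f)δ)/sin δ ≈ 0.684, b = sin(fδ)/sin δ ≈ 0.529.
p = a·p₁ + b·p₂ ≈ (0.247, -0.724, -0.644); φ = arcsin(p_z) ≈ -40.11°, λ = atan2(p_y, p_x) ≈ -71.15°.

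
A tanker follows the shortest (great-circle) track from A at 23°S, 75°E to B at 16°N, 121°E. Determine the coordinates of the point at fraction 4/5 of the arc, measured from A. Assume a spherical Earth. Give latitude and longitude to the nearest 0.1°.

Convert each endpoint to a unit vector on the sphere (x = cos φ cos λ, y = cos φ sin λ, z = sin φ).
The central angle between the endpoints is δ = arccos(p₁·p₂) ≈ 1.039 rad (59.5°).
Interpolate at f = 4/5 with slerp weights a = sin((1−f)δ)/sin δ ≈ 0.239, b = sin(fδ)/sin δ ≈ 0.857.
p = a·p₁ + b·p₂ ≈ (-0.367, 0.919, 0.143); φ = arcsin(p_z) ≈ 8.21°, λ = atan2(p_y, p_x) ≈ 111.78°.

≈ 8.2°N, 111.8°E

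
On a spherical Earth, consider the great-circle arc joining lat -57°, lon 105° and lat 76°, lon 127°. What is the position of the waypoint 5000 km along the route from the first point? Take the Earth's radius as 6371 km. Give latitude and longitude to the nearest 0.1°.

≈ lat -12.2°, lon 110.2°

From cos δ = sin φ₁ sin φ₂ + cos φ₁ cos φ₂ cos Δλ, the central angle is δ ≈ 2.334 rad (133.8°). The total great-circle distance is δ·R ≈ 2.334 × 6371 ≈ 14873 km, so the target fraction is f = 5000/14873 ≈ 0.336.
Interpolate at f ≈ 0.336 with slerp weights a = sin((1−f)δ)/sin δ ≈ 1.384, b = sin(fδ)/sin δ ≈ 0.978.
p = a·p₁ + b·p₂ ≈ (-0.338, 0.917, -0.212); φ = arcsin(p_z) ≈ -12.21°, λ = atan2(p_y, p_x) ≈ 110.21°.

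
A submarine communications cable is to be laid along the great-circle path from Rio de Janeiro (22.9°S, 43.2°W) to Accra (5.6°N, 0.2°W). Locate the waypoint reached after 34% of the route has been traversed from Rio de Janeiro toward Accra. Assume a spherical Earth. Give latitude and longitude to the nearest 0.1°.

From cos δ = sin φ₁ sin φ₂ + cos φ₁ cos φ₂ cos Δλ, the central angle is δ ≈ 0.886 rad (50.8°).
Interpolate at f = 0.34 with slerp weights a = sin((1−f)δ)/sin δ ≈ 0.713, b = sin(fδ)/sin δ ≈ 0.383.
p = a·p₁ + b·p₂ ≈ (0.860, -0.451, -0.240); φ = arcsin(p_z) ≈ -13.88°, λ = atan2(p_y, p_x) ≈ -27.66°.

≈ 13.9°S, 27.7°W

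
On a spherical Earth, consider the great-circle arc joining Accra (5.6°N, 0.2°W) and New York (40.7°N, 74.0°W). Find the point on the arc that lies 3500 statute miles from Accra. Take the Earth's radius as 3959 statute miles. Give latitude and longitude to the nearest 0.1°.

≈ 34.4°N, 45.4°W

Write both endpoints as unit vectors p₁, p₂ with components (cos φ cos λ, cos φ sin λ, sin φ).
The central angle between the endpoints is δ = arccos(p₁·p₂) ≈ 1.293 rad (74.1°). The total great-circle distance is δ·R ≈ 1.293 × 3959 ≈ 5119 mi, so the target fraction is f = 3500/5119 ≈ 0.684.
Interpolate at f ≈ 0.684 with slerp weights a = sin((1−f)δ)/sin δ ≈ 0.414, b = sin(fδ)/sin δ ≈ 0.804.
p = a·p₁ + b·p₂ ≈ (0.580, -0.587, 0.565); φ = arcsin(p_z) ≈ 34.38°, λ = atan2(p_y, p_x) ≈ -45.38°.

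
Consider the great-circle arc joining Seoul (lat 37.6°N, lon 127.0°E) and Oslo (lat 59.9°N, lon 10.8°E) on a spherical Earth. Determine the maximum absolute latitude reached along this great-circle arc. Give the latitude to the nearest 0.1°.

The great circle lies in the plane with unit normal n̂ = (p₁ × p₂)/|p₁ × p₂|.
Here n̂_z ≈ -0.381; the vertex latitude is φ_max = arccos|n̂_z| ≈ 67.6°.
Check via Clairaut: cos φ_max = |cos φ₁| · sin C = cos(37.6°)·sin(28.7°) ≈ 0.381, again giving ≈ 67.6°.

≈ 67.6°N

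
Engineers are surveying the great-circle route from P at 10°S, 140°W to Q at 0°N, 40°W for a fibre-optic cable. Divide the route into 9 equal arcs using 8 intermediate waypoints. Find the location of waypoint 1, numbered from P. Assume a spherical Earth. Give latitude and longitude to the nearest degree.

Write both endpoints as unit vectors p₁, p₂ with components (cos φ cos λ, cos φ sin λ, sin φ).
The central angle between the endpoints is δ = arccos(p₁·p₂) ≈ 1.743 rad (99.8°).
Interpolate at f = 1/9 with slerp weights a = sin((1−f)δ)/sin δ ≈ 1.015, b = sin(fδ)/sin δ ≈ 0.195.
p = a·p₁ + b·p₂ ≈ (-0.616, -0.768, -0.176); φ = arcsin(p_z) ≈ -10.15°, λ = atan2(p_y, p_x) ≈ -128.73°.

≈ 10°S, 129°W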